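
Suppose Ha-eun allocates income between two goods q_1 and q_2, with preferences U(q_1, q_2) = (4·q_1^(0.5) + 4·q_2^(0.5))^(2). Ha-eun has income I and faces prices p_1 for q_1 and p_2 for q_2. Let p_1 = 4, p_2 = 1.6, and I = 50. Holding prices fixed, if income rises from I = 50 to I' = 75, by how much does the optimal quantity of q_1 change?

Δq_1* = 1.7857

MRS = MU_q_1/MU_q_2 = (q_2/q_1)^(0.5). Set equal to p_1/p_2.
Hence q_2/q_1 = (p_1/p_2)^(1/(0.5)), i.e. raised to the 2 power.
With the ratio pinned down, the budget gives q_1* = I/(p_1 + p_2·(q_2/q_1)) and q_2* = (q_2/q_1)·q_1*.
Numerically q_2/q_1 = 6.25, so q_1* = 50/(4 + 1.6·6.25) = 3.5714.
At I' = 75: q_1* = 5.3571. Change: 5.3571 − 3.5714 = 1.7857.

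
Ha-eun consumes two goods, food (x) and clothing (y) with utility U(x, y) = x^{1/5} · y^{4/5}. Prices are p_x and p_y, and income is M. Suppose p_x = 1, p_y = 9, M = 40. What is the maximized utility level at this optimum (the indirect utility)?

V = 4.1816

The MRS is (1/4)·y/x. Set MRS = p_x/p_y.
Rearranging, p_y·y = 4·p_x·x. Substituting into the budget gives p_x·x·(1 + 4) = M.
Demand: x*(p_x,p_y,M) = 0.2·M/p_x and y* = 0.8·M/p_y.
At p_x=1, p_y=9, M=40: x* = 0.2·40/1 = 8, y* = 3.5556.
Utility at the optimum: U(8, 3.5556) = 4.1816.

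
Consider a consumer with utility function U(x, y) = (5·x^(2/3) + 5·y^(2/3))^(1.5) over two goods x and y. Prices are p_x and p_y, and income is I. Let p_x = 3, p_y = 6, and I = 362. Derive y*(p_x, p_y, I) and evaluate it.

y* = 12.0667

MU_x ∝ 5·x^(-1/3), MU_y ∝ 5·y^(-1/3), so MRS = (y/x)^(1/3) = p_x/p_y.
Solve for the ratio: y/x = [p_x/p_y]^(3).
Substitute y = (y/x)·x into the budget: x* = I/(p_x + p_y·(y/x)).
Numerically y/x = 0.125, so x* = 362/(3 + 6·0.125) = 96.5333 and y* = 0.125·96.5333 = 12.0667.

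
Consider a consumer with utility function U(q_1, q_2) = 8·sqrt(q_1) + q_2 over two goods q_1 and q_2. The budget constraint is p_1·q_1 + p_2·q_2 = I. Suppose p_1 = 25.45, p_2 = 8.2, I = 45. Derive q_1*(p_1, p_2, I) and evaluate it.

q_1* = 1.661

Set MRS = p_1/p_2: 4·q_1^(−1/2) = p_1/p_2.
Solve: √q_1 = 4·p_2/p_1, so q_1*(p_1,p_2) = (4·p_2/p_1)², and q_2* = (I − p_1·q_1*)/p_2.
Plugging in: q_1* = (4·8.2/25.45)² = 1.661.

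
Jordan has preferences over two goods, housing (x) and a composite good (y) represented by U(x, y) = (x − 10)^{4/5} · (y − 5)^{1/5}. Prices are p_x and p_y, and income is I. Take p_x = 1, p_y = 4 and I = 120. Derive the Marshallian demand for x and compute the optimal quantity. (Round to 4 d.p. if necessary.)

x* = 82

After buying the subsistence bundle (10, 5), a share 0.8 of the remaining income goes to x: x* = 10 + 0.8·(I − 10p_x − 5p_y)/p_x.
Discretionary income = 120 − 10·1 − 5·4 = 90; x* = 10 + 0.8·90/1 = 82.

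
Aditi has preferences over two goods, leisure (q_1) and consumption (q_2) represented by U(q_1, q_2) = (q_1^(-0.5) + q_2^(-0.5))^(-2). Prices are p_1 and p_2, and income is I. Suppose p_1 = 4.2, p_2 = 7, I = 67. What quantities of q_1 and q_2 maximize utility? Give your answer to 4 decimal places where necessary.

q_1* = 7.2988, q_2* = 5.1922

With the ratio pinned down, the budget gives q_1* = I/(p_1 + p_2·(q_2/q_1)) and q_2* = (q_2/q_1)·q_1*.
Numerically q_2/q_1 = 0.711379, so q_1* = 67/(4.2 + 7·0.711379) = 7.2988 and q_2* = 0.711379·7.2988 = 5.1922.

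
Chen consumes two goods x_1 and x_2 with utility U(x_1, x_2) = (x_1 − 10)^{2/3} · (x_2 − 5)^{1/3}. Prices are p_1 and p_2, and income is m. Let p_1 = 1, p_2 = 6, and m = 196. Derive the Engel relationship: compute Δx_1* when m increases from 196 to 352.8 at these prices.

Δx_1* = 104.5333

Let x_1' = x_1−10, x_2' = x_2−5. MRS = 2·x_2'/x_1' = p_1/p_2.
After buying the subsistence bundle (10, 5), a share 2/3 of the remaining income goes to x_1: x_1* = 10 + 2/3·(m − 10p_1 − 5p_2)/p_1.
Discretionary income = 196 − 10·1 − 5·6 = 156; x_1* = 10 + 2/3·156/1 = 114.
At m' = 352.8: x_1* = 218.5333. Change: 218.5333 − 114 = 104.5333.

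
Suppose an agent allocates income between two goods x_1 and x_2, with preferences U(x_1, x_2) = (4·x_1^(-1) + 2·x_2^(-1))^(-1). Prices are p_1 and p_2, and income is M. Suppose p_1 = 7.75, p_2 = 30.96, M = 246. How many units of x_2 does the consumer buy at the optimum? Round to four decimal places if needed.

From the CES first-order condition, 2·(x_2/x_1)^(2) = p_1/p_2.
Solve for the ratio: x_2/x_1 = [(1/2)·p_1/p_2]^(0.5).
Substitute x_2 = (x_2/x_1)·x_1 into the budget: x_1* = M/(p_1 + p_2·(x_2/x_1)).
Numerically x_2/x_1 = 0.353782, so x_1* = 246/(7.75 + 30.96·0.353782) = 13.1529 and x_2* = 0.353782·13.1529 = 4.6533.

x_2* = 4.6533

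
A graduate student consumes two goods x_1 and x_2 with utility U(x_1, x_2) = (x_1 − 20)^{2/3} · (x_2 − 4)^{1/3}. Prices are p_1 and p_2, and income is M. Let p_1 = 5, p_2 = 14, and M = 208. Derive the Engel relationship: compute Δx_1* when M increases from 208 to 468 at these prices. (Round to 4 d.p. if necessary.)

Δx_1* = 34.6667

This is Cobb-Douglas in (x_1−20, x_2−4): tangency gives 2/3·p_2·(x_2−4) = 1/3·p_1·(x_1−20).
After buying the subsistence bundle (20, 4), a share 2/3 of the remaining income goes to x_1: x_1* = 20 + 2/3·(M − 20p_1 − 4p_2)/p_1.
Discretionary income = 208 − 20·5 − 4·14 = 52; x_1* = 20 + 2/3·52/5 = 26.9333.
At M' = 468: x_1* = 61.6. Change: 61.6 − 26.9333 = 34.6667.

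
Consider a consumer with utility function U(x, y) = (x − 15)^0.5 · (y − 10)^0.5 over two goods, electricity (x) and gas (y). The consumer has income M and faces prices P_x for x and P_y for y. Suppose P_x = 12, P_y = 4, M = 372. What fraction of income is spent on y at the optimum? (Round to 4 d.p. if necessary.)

share on y = 0.3118

MRS = (y−10)/(x−15). Tangency with P_x/P_y gives y−10 = (P_x/P_y)·(x−15).
After buying the subsistence bundle (15, 10), a share 0.5 of the remaining income goes to x: x* = 15 + 0.5·(M − 15P_x − 10P_y)/P_x.
Discretionary income = 372 − 15·12 − 10·4 = 152; x* = 15 + 0.5·152/12 = 21.3333; y* = 10 + 0.5·152/4 = 29.
Expenditure on y: 4·29 = 116; share = 0.3118.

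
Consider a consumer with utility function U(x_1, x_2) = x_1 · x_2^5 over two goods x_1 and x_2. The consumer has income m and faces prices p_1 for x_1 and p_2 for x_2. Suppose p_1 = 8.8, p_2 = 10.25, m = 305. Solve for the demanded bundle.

MU_x_1/MU_x_2 = (x_2)/(5·x_1); tangency sets this equal to p_1/p_2.
So p_2·x_2 = 5·p_1·x_1; combined with the budget, a share 1/6 of income goes to x_1.
Demand: x_1*(p_1,p_2,m) = 1/6·m/p_1 and x_2* = 5/6·m/p_2.
At p_1=8.8, p_2=10.25, m=305: x_1* = 1/6·305/8.8 = 5.7765, x_2* = 24.7967.

x_1* = 5.7765, x_2* = 24.7967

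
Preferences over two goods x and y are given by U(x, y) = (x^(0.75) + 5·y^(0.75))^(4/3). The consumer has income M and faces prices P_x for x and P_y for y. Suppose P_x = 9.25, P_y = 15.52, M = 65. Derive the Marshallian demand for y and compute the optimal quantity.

y* = 4.1567

MRS = MU_x/MU_y = (1/5)·(y/x)^(0.25). Set equal to P_x/P_y.
Hence y/x = (5·P_x/P_y)^(1/(0.25)), i.e. raised to the 4 power.
With the ratio pinned down, the budget gives x* = M/(P_x + P_y·(y/x)) and y* = (y/x)·x*.
Numerically y/x = 78.864232, so x* = 65/(9.25 + 15.52·78.864232) = 0.0527 and y* = 78.864232·0.0527 = 4.1567.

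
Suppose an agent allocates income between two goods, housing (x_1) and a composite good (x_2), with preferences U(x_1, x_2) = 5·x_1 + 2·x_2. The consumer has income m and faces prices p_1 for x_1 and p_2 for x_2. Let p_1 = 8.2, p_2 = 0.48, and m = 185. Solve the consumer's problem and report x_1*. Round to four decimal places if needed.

x_2 gives more utility per dollar, so spend all income on x_2: x_2* = m/p_2, x_1* = 0.
Numerically: x_1* = 0, x_2* = 385.4167.

x_1* = 0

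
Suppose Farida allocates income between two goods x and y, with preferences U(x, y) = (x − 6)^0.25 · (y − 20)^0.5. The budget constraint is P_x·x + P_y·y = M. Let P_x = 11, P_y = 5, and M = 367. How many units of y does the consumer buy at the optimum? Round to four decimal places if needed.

Discretionary income = 367 − 6·11 − 20·5 = 201; y* = 20 + 2/3·201/5 = 46.8.

y* = 46.8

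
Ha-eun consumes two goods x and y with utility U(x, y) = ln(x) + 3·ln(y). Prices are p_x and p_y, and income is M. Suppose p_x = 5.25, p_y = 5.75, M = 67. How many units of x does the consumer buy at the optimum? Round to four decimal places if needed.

Tangency: MRS = (1/3)·y/x = p_x/p_y.
So p_y·y = 3·p_x·x; combined with the budget, a share 0.25 of income goes to x.
Demand: x*(p_x,p_y,M) = 0.25·M/p_x and y* = 0.75·M/p_y.
At p_x=5.25, p_y=5.75, M=67: x* = 0.25·67/5.25 = 3.1905.

x* = 3.1905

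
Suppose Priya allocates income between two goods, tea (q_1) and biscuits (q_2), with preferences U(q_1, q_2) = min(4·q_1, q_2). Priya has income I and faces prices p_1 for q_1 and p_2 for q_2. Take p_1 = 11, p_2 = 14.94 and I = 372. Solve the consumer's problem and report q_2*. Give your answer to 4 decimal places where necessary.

q_2* = 21.0288

Leontief preferences: the optimum is at the kink where q_1/1 = q_2/4, i.e. q_2 = 4·q_1.
Budget: p_1·q_1 + p_2·4·q_1 = I, so (p_1 + 4·p_2)·q_1 = I.
Demand: q_1*(p_1,p_2,I) = I/(p_1 + 4·p_2), q_2* = 4·I/(p_1 + 4·p_2).
Here 11 + 4·14.94 = 70.76, giving q_2* = 21.0288.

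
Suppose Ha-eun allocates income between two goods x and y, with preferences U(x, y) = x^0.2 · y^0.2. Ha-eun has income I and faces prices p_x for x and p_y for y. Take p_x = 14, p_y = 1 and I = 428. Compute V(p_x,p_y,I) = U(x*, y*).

V = 5.0459

Tangency: MRS = y/x = p_x/p_y.
So 0.2·p_y·y = 0.2·p_x·x; combined with the budget, a share 0.5 of income goes to x.
Demand: x*(p_x,p_y,I) = 0.5·I/p_x and y* = 0.5·I/p_y.
At p_x=14, p_y=1, I=428: x* = 0.5·428/14 = 15.2857, y* = 214.
Utility at the optimum: U(15.2857, 214) = 5.0459.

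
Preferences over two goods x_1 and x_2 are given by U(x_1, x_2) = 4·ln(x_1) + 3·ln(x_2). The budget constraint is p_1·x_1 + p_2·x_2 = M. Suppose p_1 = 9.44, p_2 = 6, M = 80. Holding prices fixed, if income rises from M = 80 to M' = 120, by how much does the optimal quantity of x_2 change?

Δx_2* = 2.8571

At p_1=9.44, p_2=6, M=80: x_2* = 3/7·80/6 = 5.7143.
At M' = 120: x_2* = 8.5714. Change: 8.5714 − 5.7143 = 2.8571.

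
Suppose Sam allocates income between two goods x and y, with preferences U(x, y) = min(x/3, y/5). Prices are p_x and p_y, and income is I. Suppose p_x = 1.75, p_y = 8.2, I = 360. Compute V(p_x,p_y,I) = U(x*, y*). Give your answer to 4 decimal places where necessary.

Leontief preferences: the optimum is at the kink where x/3 = y/5, i.e. y = (5/3)·x.
Budget: p_x·x + p_y·(5/3)·x = I, so (3·p_x + 5·p_y)·x = 3·I.
Demand: x*(p_x,p_y,I) = 3·I/(3·p_x + 5·p_y), y* = 5·I/(3·p_x + 5·p_y).
Here 3·1.75 + 5·8.2 = 46.25, giving x* = 23.3514 and y* = 38.9189.
Utility at the optimum: U(23.3514, 38.9189) = 7.7838.

V = 7.7838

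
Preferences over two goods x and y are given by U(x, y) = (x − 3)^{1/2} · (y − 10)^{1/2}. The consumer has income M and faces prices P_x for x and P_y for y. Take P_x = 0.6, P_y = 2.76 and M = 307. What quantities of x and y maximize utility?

MRS = (y−10)/(x−3). Tangency with P_x/P_y gives y−10 = (P_x/P_y)·(x−3).
Substituting into the budget: x* = 3 + 0.5·(M − 3·P_x − 10·P_y)/P_x, and y* = 10 + 0.5·(…)/P_y.
Discretionary income = 307 − 3·0.6 − 10·2.76 = 277.6; x* = 3 + 0.5·277.6/0.6 = 234.3333; y* = 10 + 0.5·277.6/2.76 = 60.2899.

x* = 234.3333, y* = 60.2899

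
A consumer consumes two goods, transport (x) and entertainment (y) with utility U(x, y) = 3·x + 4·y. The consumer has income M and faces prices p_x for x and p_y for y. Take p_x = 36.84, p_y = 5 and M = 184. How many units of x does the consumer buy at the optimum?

x* = 0

y gives more utility per dollar, so spend all income on y: y* = M/p_y, x* = 0.
Numerically: x* = 0, y* = 36.8.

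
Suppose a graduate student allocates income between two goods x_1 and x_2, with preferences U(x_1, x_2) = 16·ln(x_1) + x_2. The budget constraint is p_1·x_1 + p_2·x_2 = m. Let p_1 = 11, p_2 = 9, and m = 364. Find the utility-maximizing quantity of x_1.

x_1* = 13.0909

Set MRS = p_1/p_2: (16/x_1)/1 = p_1/p_2.
So x_1*(p_1,p_2) = 16·p_2/p_1, independent of income; and x_2* = (m − 16·p_2)/p_2.
At the given prices: x_1* = 16·9/11 = 13.0909.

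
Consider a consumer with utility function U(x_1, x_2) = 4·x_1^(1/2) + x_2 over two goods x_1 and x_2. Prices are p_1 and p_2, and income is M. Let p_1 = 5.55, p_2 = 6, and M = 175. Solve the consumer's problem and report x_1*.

x_1* = 4.6749

Solve: √x_1 = 2·p_2/p_1, so x_1*(p_1,p_2) = (2·p_2/p_1)², and x_2* = (M − p_1·x_1*)/p_2.
Plugging in: x_1* = (2·6/5.55)² = 4.6749.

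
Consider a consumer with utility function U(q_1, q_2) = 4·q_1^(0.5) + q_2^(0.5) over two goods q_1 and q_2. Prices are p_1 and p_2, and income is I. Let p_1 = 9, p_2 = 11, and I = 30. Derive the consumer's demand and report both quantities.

q_1* = 3.1712, q_2* = 0.1327

MRS = MU_q_1/MU_q_2 = 4·(q_2/q_1)^(0.5). Set equal to p_1/p_2.
Solve for the ratio: q_2/q_1 = [(1/4)·p_1/p_2]^(2).
With the ratio pinned down, the budget gives q_1* = I/(p_1 + p_2·(q_2/q_1)) and q_2* = (q_2/q_1)·q_1*.
Numerically q_2/q_1 = 0.041839, so q_1* = 30/(9 + 11·0.041839) = 3.1712 and q_2* = 0.041839·3.1712 = 0.1327.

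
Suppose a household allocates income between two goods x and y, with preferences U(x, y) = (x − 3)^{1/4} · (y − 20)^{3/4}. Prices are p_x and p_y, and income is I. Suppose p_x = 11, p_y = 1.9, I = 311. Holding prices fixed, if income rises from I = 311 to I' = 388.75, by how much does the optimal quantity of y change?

Δy* = 30.6908

MRS = (1/3)·(y−20)/(x−3). Tangency with p_x/p_y gives y−20 = 3·(p_x/p_y)·(x−3).
Substituting into the budget: x* = 3 + 0.25·(I − 3·p_x − 20·p_y)/p_x, and y* = 20 + 0.75·(…)/p_y.
Discretionary income = 311 − 3·11 − 20·1.9 = 240; y* = 20 + 0.75·240/1.9 = 114.7368.
At I' = 388.75: y* = 145.4276. Change: 145.4276 − 114.7368 = 30.6908.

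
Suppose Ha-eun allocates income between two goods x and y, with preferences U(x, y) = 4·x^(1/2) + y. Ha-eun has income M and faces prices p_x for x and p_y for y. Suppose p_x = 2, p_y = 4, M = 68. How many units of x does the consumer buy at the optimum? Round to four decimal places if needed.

x* = 16

Utility is quasi-linear in y; the FOC for x is 2/√x = p_x/p_y.
Thus x* = (2·p_y/p_x)² — independent of M — with the rest of income spent on y.
Plugging in: x* = (2·4/2)² = 16.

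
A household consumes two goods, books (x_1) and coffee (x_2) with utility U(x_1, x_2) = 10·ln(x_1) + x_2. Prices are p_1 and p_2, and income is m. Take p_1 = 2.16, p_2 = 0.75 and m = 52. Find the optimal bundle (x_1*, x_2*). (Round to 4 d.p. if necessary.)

x_1* = 3.4722, x_2* = 59.3333

Set MRS = p_1/p_2: (10/x_1)/1 = p_1/p_2.
So x_1*(p_1,p_2) = 10·p_2/p_1, independent of income; and x_2* = (m − 10·p_2)/p_2.
At the given prices: x_1* = 10·0.75/2.16 = 3.4722, and x_2* = 59.3333.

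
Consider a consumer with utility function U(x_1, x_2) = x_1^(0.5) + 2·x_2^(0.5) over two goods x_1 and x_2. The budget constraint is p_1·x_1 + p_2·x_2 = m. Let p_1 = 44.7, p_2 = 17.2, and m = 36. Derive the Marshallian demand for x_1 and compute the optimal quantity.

MU_x_1 ∝ x_1^(-0.5), MU_x_2 ∝ 2·x_2^(-0.5), so MRS = (1/2)·(x_2/x_1)^(0.5) = p_1/p_2.
Hence x_2/x_1 = (2·p_1/p_2)^(1/(0.5)), i.e. raised to the 2 power.
With the ratio pinned down, the budget gives x_1* = m/(p_1 + p_2·(x_2/x_1)) and x_2* = (x_2/x_1)·x_1*.
Numerically x_2/x_1 = 27.015819, so x_1* = 36/(44.7 + 17.2·27.015819) = 0.0707.

x_1* = 0.0707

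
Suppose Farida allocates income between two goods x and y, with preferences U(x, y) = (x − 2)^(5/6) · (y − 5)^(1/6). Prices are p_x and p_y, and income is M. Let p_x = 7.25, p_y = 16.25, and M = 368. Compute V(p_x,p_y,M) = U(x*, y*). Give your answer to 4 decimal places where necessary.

V = 20.9187

MRS = 5·(y−5)/(x−2). Tangency with p_x/p_y gives y−5 = (1/5)·(p_x/p_y)·(x−2).
Substituting into the budget: x* = 2 + 5/6·(M − 2·p_x − 5·p_y)/p_x, and y* = 5 + 1/6·(…)/p_y.
Discretionary income = 368 − 2·7.25 − 5·16.25 = 272.25; x* = 2 + 5/6·272.25/7.25 = 33.2931; y* = 5 + 1/6·272.25/16.25 = 7.7923.
Utility at the optimum: U(33.2931, 7.7923) = 20.9187.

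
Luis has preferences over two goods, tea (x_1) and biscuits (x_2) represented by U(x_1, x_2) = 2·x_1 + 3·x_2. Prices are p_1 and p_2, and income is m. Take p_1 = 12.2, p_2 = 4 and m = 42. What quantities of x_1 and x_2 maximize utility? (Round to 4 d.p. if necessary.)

Linear utility — the consumer picks whichever good has higher MU/price: 2/12.2 = 0.1639 vs 3/4 = 0.75.
x_2 gives more utility per dollar, so spend all income on x_2: x_2* = m/p_2, x_1* = 0.
Numerically: x_1* = 0, x_2* = 10.5.

x_1* = 0, x_2* = 10.5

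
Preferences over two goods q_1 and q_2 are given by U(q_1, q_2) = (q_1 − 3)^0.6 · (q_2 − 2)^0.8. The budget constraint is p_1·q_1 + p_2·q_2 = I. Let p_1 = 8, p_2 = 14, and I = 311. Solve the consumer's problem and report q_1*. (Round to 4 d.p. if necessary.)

q_1* = 16.875

This is Cobb-Douglas in (q_1−3, q_2−2): tangency gives 0.6·p_2·(q_2−2) = 0.8·p_1·(q_1−3).
Substituting into the budget: q_1* = 3 + 3/7·(I − 3·p_1 − 2·p_2)/p_1, and q_2* = 2 + 4/7·(…)/p_2.
Discretionary income = 311 − 3·8 − 2·14 = 259; q_1* = 3 + 3/7·259/8 = 16.875.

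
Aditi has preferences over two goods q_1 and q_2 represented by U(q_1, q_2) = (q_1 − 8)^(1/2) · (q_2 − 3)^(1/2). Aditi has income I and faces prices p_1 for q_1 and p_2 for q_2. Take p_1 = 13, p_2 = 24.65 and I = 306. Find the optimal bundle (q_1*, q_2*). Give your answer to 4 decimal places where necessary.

q_1* = 12.925, q_2* = 5.5974

This is Cobb-Douglas in (q_1−8, q_2−3): tangency gives 0.5·p_2·(q_2−3) = 0.5·p_1·(q_1−8).
Substituting into the budget: q_1* = 8 + 0.5·(I − 8·p_1 − 3·p_2)/p_1, and q_2* = 3 + 0.5·(…)/p_2.
Discretionary income = 306 − 8·13 − 3·24.65 = 128.05; q_1* = 8 + 0.5·128.05/13 = 12.925; q_2* = 3 + 0.5·128.05/24.65 = 5.5974.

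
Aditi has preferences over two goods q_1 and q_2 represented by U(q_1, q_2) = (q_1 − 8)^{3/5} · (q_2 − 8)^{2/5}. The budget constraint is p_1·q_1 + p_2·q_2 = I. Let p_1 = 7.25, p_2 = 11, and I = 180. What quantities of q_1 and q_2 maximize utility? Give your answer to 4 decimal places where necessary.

q_1* = 10.8138, q_2* = 9.2364

After buying the subsistence bundle (8, 8), a share 0.6 of the remaining income goes to q_1: q_1* = 8 + 0.6·(I − 8p_1 − 8p_2)/p_1.
Discretionary income = 180 − 8·7.25 − 8·11 = 34; q_1* = 8 + 0.6·34/7.25 = 10.8138; q_2* = 8 + 0.4·34/11 = 9.2364.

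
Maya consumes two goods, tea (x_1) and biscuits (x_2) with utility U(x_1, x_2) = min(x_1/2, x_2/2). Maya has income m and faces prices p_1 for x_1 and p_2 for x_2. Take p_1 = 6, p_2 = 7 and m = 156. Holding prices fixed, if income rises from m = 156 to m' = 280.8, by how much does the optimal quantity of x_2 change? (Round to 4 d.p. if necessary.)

Δx_2* = 9.6

Leontief preferences: the optimum is at the kink where x_1/2 = x_2/2, i.e. x_2 = x_1.
Budget: p_1·x_1 + p_2·x_1 = m, so (2·p_1 + 2·p_2)·x_1 = 2·m.
Demand: x_1*(p_1,p_2,m) = 2·m/(2·p_1 + 2·p_2), x_2* = 2·m/(2·p_1 + 2·p_2).
Here 2·6 + 2·7 = 26, giving x_2* = 12.
At m' = 280.8: x_2* = 21.6. Change: 21.6 − 12 = 9.6.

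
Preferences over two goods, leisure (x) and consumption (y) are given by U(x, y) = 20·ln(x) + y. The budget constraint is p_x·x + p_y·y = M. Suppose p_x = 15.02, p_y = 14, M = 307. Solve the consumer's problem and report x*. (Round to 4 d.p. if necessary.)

MU_x = 20/x, MU_y = 1. Tangency: 20/x = p_x/p_y.
So x*(p_x,p_y) = 20·p_y/p_x, independent of income; and y* = (M − 20·p_y)/p_y.
At the given prices: x* = 20·14/15.02 = 18.6418.

x* = 18.6418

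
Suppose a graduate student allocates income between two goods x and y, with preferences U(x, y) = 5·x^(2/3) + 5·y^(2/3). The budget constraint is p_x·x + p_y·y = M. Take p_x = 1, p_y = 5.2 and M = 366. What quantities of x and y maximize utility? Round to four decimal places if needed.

x* = 352.9472, y* = 2.5102

MU_x ∝ 5·x^(-1/3), MU_y ∝ 5·y^(-1/3), so MRS = (y/x)^(1/3) = p_x/p_y.
Solve for the ratio: y/x = [p_x/p_y]^(3).
With the ratio pinned down, the budget gives x* = M/(p_x + p_y·(y/x)) and y* = (y/x)·x*.
Numerically y/x = 0.007112, so x* = 366/(1 + 5.2·0.007112) = 352.9472 and y* = 0.007112·352.9472 = 2.5102.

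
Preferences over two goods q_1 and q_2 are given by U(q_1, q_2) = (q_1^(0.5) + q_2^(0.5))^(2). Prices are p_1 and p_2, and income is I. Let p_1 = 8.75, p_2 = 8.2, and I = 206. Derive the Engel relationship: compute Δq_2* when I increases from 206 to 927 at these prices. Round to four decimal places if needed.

Δq_2* = 45.39

Numerically q_2/q_1 = 1.138645, so q_1* = 206/(8.75 + 8.2·1.138645) = 11.3895 and q_2* = 1.138645·11.3895 = 12.9686.
At I' = 927: q_2* = 58.3585. Change: 58.3585 − 12.9686 = 45.39.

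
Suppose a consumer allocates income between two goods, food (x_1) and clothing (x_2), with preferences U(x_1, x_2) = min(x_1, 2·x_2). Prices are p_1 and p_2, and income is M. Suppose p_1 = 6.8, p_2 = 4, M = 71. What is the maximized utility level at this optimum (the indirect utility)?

With perfect complements, no substitution: consume in ratio x_1:x_2 = 2:1.
Budget: p_1·x_1 + p_2·(1/2)·x_1 = M, so (2·p_1 + p_2)·x_1 = 2·M.
Demand: x_1*(p_1,p_2,M) = 2·M/(2·p_1 + p_2), x_2* = M/(2·p_1 + p_2).
Here 2·6.8 + 4 = 17.6, giving x_1* = 8.0682 and x_2* = 4.0341.
Utility at the optimum: U(8.0682, 4.0341) = 8.0682.

V = 8.0682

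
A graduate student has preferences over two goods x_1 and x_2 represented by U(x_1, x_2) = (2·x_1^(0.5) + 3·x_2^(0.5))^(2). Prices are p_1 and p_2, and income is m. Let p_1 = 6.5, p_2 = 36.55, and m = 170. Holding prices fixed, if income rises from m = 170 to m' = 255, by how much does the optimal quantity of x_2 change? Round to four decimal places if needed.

Δx_2* = 0.6646

MRS = MU_x_1/MU_x_2 = (2/3)·(x_2/x_1)^(0.5). Set equal to p_1/p_2.
Hence x_2/x_1 = ((3/2)·p_1/p_2)^(1/(0.5)), i.e. raised to the 2 power.
With the ratio pinned down, the budget gives x_1* = m/(p_1 + p_2·(x_2/x_1)) and x_2* = (x_2/x_1)·x_1*.
Numerically x_2/x_1 = 0.07116, so x_1* = 170/(6.5 + 36.55·0.07116) = 18.6795 and x_2* = 0.07116·18.6795 = 1.3292.
At m' = 255: x_2* = 1.9938. Change: 1.9938 − 1.3292 = 0.6646.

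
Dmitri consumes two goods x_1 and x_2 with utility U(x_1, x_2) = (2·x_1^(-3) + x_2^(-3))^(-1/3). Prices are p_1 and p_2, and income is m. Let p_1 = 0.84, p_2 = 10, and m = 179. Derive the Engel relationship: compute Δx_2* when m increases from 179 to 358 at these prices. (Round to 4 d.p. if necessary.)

MU_x_1 ∝ 2·x_1^(-4), MU_x_2 ∝ x_2^(-4), so MRS = 2·(x_2/x_1)^(4) = p_1/p_2.
Hence x_2/x_1 = ((1/2)·p_1/p_2)^(1/(4)), i.e. raised to the 0.25 power.
Substitute x_2 = (x_2/x_1)·x_1 into the budget: x_1* = m/(p_1 + p_2·(x_2/x_1)).
Numerically x_2/x_1 = 0.452702, so x_1* = 179/(0.84 + 10·0.452702) = 33.3518 and x_2* = 0.452702·33.3518 = 15.0984.
At m' = 358: x_2* = 30.1969. Change: 30.1969 − 15.0984 = 15.0984.

Δx_2* = 15.0984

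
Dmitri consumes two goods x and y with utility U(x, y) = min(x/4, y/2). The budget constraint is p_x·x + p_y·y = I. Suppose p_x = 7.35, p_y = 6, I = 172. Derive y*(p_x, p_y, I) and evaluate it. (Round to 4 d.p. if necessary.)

Demand: x*(p_x,p_y,I) = 4·I/(4·p_x + 2·p_y), y* = 2·I/(4·p_x + 2·p_y).
Here 4·7.35 + 2·6 = 41.4, giving y* = 8.3092.

y* = 8.3092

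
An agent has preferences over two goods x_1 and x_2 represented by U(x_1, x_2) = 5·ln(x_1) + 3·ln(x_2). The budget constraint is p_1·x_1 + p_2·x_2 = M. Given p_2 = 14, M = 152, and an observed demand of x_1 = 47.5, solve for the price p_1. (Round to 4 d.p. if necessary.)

p_1 = 2

Tangency: MRS = (5/3)·x_2/x_1 = p_1/p_2.
Rearranging, p_2·x_2 = (3/5)·p_1·x_1. Substituting into the budget gives p_1·x_1·(1 + (3/5)) = M.
Demand: x_1*(p_1,p_2,M) = 0.625·M/p_1 and x_2* = 0.375·M/p_2.
Set x_1* = 47.5 in the demand function and solve for p_1: p_1 = 2.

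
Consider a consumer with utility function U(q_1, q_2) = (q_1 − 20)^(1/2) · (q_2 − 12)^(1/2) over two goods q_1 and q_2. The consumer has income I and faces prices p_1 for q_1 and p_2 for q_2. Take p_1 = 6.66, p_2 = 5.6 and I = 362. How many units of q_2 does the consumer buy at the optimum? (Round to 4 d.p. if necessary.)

q_2* = 26.4286

This is Cobb-Douglas in (q_1−20, q_2−12): tangency gives 0.5·p_2·(q_2−12) = 0.5·p_1·(q_1−20).
Substituting into the budget: q_1* = 20 + 0.5·(I − 20·p_1 − 12·p_2)/p_1, and q_2* = 12 + 0.5·(…)/p_2.
Discretionary income = 362 − 20·6.66 − 12·5.6 = 161.6; q_2* = 12 + 0.5·161.6/5.6 = 26.4286.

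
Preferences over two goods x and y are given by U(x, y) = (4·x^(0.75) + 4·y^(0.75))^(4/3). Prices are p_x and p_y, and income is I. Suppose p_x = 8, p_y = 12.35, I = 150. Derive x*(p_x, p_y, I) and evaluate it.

x* = 14.7427

MU_x ∝ 4·x^(-0.25), MU_y ∝ 4·y^(-0.25), so MRS = (y/x)^(0.25) = p_x/p_y.
Hence y/x = (p_x/p_y)^(1/(0.25)), i.e. raised to the 4 power.
With the ratio pinned down, the budget gives x* = I/(p_x + p_y·(y/x)) and y* = (y/x)·x*.
Numerically y/x = 0.176073, so x* = 150/(8 + 12.35·0.176073) = 14.7427.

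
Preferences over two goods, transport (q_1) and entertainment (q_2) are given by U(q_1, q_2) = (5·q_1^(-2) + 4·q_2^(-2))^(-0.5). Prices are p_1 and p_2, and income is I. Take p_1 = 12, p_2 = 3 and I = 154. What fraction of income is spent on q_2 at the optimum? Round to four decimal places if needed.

MRS = MU_q_1/MU_q_2 = (5/4)·(q_2/q_1)^(3). Set equal to p_1/p_2.
Solve for the ratio: q_2/q_1 = [(4/5)·p_1/p_2]^(1/3).
With the ratio pinned down, the budget gives q_1* = I/(p_1 + p_2·(q_2/q_1)) and q_2* = (q_2/q_1)·q_1*.
Numerically q_2/q_1 = 1.473613, so q_1* = 154/(12 + 3·1.473613) = 9.3783 and q_2* = 1.473613·9.3783 = 13.82.
Expenditure on q_2: 3·13.82 = 41.4601; share = 0.2692.

share on q_2 = 0.2692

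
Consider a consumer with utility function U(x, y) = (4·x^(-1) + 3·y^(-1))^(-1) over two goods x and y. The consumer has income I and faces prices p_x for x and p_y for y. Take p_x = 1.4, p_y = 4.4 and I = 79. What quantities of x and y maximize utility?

x* = 22.2572, y* = 10.8727

From the CES first-order condition, (4/3)·(y/x)^(2) = p_x/p_y.
Solve for the ratio: y/x = [(3/4)·p_x/p_y]^(0.5).
Substitute y = (y/x)·x into the budget: x* = I/(p_x + p_y·(y/x)).
Numerically y/x = 0.488504, so x* = 79/(1.4 + 4.4·0.488504) = 22.2572 and y* = 0.488504·22.2572 = 10.8727.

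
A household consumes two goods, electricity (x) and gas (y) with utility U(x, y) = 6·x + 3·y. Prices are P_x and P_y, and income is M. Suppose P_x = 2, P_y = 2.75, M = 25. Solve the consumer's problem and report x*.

x* = 12.5

Linear utility — the consumer picks whichever good has higher MU/price: 6/2 = 3 vs 3/2.75 = 1.0909.
x gives more utility per dollar, so spend all income on x: x* = M/P_x, y* = 0.
Numerically: x* = 12.5, y* = 0.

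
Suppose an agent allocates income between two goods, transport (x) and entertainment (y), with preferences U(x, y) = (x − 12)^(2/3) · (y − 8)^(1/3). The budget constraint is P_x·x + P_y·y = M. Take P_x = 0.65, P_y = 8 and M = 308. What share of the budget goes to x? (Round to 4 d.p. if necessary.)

Substituting into the budget: x* = 12 + 2/3·(M − 12·P_x − 8·P_y)/P_x, and y* = 8 + 1/3·(…)/P_y.
Discretionary income = 308 − 12·0.65 − 8·8 = 236.2; x* = 12 + 2/3·236.2/0.65 = 254.2564; y* = 8 + 1/3·236.2/8 = 17.8417.
Expenditure on x: 0.65·254.2564 = 165.2667; share = 0.5366.

share on x = 0.5366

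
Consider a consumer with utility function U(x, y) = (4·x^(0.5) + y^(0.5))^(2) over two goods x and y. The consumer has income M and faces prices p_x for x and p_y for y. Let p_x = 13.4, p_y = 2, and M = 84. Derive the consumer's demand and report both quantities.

Substitute y = (y/x)·x into the budget: x* = M/(p_x + p_y·(y/x)).
Numerically y/x = 2.805625, so x* = 84/(13.4 + 2·2.805625) = 4.4184 and y* = 2.805625·4.4184 = 12.3965.

x* = 4.4184, y* = 12.3965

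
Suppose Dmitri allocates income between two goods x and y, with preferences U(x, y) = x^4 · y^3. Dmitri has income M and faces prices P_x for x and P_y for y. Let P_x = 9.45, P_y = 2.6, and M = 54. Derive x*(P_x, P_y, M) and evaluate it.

x* = 3.2653

The MRS is (4/3)·y/x. Set MRS = P_x/P_y.
Rearranging, P_y·y = (3/4)·P_x·x. Substituting into the budget gives P_x·x·(1 + (3/4)) = M.
Demand: x*(P_x,P_y,M) = 4/7·M/P_x and y* = 3/7·M/P_y.
At P_x=9.45, P_y=2.6, M=54: x* = 4/7·54/9.45 = 3.2653.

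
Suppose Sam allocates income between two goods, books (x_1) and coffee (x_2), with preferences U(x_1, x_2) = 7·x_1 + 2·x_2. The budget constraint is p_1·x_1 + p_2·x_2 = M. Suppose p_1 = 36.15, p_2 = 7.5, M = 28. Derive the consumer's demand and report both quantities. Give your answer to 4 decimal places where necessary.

x_1* = 0, x_2* = 3.7333

Perfect substitutes: compare marginal utility per dollar. 7/p_1 vs 2/p_2 → 0.1936 vs 0.2667.
x_2 gives more utility per dollar, so spend all income on x_2: x_2* = M/p_2, x_1* = 0.
Numerically: x_1* = 0, x_2* = 3.7333.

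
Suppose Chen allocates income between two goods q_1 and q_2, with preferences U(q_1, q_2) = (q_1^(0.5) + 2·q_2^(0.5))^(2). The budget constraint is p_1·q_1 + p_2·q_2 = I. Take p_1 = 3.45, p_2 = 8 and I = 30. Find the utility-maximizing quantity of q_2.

MRS = MU_q_1/MU_q_2 = (1/2)·(q_2/q_1)^(0.5). Set equal to p_1/p_2.
Hence q_2/q_1 = (2·p_1/p_2)^(1/(0.5)), i.e. raised to the 2 power.
With the ratio pinned down, the budget gives q_1* = I/(p_1 + p_2·(q_2/q_1)) and q_2* = (q_2/q_1)·q_1*.
Numerically q_2/q_1 = 0.743906, so q_1* = 30/(3.45 + 8·0.743906) = 3.1911 and q_2* = 0.743906·3.1911 = 2.3739.

q_2* = 2.3739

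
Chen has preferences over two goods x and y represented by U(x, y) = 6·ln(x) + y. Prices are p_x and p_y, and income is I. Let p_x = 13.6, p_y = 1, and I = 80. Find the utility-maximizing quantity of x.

x* = 0.4412

Set MRS = p_x/p_y: (6/x)/1 = p_x/p_y.
So x*(p_x,p_y) = 6·p_y/p_x, independent of income; and y* = (I − 6·p_y)/p_y.
At the given prices: x* = 6·1/13.6 = 0.4412.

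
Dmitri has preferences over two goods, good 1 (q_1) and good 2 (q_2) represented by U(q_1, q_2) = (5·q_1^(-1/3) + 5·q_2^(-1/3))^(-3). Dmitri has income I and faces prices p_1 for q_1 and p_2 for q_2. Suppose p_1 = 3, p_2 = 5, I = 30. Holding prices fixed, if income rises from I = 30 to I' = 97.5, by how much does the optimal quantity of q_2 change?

Numerically q_2/q_1 = 0.681732, so q_1* = 30/(3 + 5·0.681732) = 4.6812 and q_2* = 0.681732·4.6812 = 3.1913.
At I' = 97.5: q_2* = 10.3717. Change: 10.3717 − 3.1913 = 7.1804.

Δq_2* = 7.1804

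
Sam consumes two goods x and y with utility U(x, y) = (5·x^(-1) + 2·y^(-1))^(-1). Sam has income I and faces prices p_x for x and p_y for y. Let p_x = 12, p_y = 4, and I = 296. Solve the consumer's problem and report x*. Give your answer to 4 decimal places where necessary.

x* = 18.0689

Substitute y = (y/x)·x into the budget: x* = I/(p_x + p_y·(y/x)).
Numerically y/x = 1.095445, so x* = 296/(12 + 4·1.095445) = 18.0689.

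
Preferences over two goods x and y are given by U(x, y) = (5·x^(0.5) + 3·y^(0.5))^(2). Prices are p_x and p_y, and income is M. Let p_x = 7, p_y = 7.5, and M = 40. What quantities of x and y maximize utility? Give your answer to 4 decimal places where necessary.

MU_x ∝ 5·x^(-0.5), MU_y ∝ 3·y^(-0.5), so MRS = (5/3)·(y/x)^(0.5) = p_x/p_y.
Hence y/x = ((3/5)·p_x/p_y)^(1/(0.5)), i.e. raised to the 2 power.
With the ratio pinned down, the budget gives x* = M/(p_x + p_y·(y/x)) and y* = (y/x)·x*.
Numerically y/x = 0.3136, so x* = 40/(7 + 7.5·0.3136) = 4.2772 and y* = 0.3136·4.2772 = 1.3413.

x* = 4.2772, y* = 1.3413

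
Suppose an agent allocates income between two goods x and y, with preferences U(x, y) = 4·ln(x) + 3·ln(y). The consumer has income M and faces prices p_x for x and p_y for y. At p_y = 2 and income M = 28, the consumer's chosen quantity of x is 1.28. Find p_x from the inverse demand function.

MU_x/MU_y = (4·y)/(3·x); tangency sets this equal to p_x/p_y.
Rearranging, p_y·y = (3/4)·p_x·x. Substituting into the budget gives p_x·x·(1 + (3/4)) = M.
Demand: x*(p_x,p_y,M) = 4/7·M/p_x and y* = 3/7·M/p_y.
Set x* = 1.28 in the demand function and solve for p_x: p_x = 12.5.

p_x = 12.5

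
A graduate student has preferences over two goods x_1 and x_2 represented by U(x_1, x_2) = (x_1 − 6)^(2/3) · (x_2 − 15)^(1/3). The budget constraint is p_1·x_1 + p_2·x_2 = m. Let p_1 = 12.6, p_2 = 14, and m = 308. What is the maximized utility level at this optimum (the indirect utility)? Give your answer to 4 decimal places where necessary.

V = 0.9082

This is Cobb-Douglas in (x_1−6, x_2−15): tangency gives 2/3·p_2·(x_2−15) = 1/3·p_1·(x_1−6).
After buying the subsistence bundle (6, 15), a share 2/3 of the remaining income goes to x_1: x_1* = 6 + 2/3·(m − 6p_1 − 15p_2)/p_1.
Discretionary income = 308 − 6·12.6 − 15·14 = 22.4; x_1* = 6 + 2/3·22.4/12.6 = 7.1852; x_2* = 15 + 1/3·22.4/14 = 15.5333.
Utility at the optimum: U(7.1852, 15.5333) = 0.9082.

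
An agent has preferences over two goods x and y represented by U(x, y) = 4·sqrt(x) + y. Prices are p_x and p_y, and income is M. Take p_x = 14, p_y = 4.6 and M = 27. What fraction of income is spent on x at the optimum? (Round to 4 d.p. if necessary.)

share on x = 0.2239

MU_x = 2/√x, MU_y = 1. Tangency: 2/√x = p_x/p_y.
Thus x* = (2·p_y/p_x)² — independent of M — with the rest of income spent on y.
Plugging in: x* = (2·4.6/14)² = 0.4318, y* = 4.5553.
Expenditure on x: 14·0.4318 = 6.0457; share = 0.2239.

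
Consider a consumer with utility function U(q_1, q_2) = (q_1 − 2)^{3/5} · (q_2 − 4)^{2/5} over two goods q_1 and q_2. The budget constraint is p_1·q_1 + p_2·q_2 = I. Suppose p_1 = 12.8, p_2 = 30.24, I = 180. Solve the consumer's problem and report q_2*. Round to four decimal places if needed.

This is Cobb-Douglas in (q_1−2, q_2−4): tangency gives 0.6·p_2·(q_2−4) = 0.4·p_1·(q_1−2).
After buying the subsistence bundle (2, 4), a share 0.6 of the remaining income goes to q_1: q_1* = 2 + 0.6·(I − 2p_1 − 4p_2)/p_1.
Discretionary income = 180 − 2·12.8 − 4·30.24 = 33.44; q_2* = 4 + 0.4·33.44/30.24 = 4.4423.

q_2* = 4.4423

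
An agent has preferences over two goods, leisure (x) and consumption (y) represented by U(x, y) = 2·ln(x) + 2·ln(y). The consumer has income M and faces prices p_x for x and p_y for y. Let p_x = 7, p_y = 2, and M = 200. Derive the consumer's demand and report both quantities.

Tangency: MRS = y/x = p_x/p_y.
So 2·p_y·y = 2·p_x·x; combined with the budget, a share 0.5 of income goes to x.
Demand: x*(p_x,p_y,M) = 0.5·M/p_x and y* = 0.5·M/p_y.
At p_x=7, p_y=2, M=200: x* = 0.5·200/7 = 14.2857, y* = 50.

x* = 14.2857, y* = 50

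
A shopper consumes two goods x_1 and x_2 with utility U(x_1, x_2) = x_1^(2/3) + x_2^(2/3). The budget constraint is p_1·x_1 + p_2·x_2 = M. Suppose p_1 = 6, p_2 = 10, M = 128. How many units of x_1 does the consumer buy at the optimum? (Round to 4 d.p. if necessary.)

Substitute x_2 = (x_2/x_1)·x_1 into the budget: x_1* = M/(p_1 + p_2·(x_2/x_1)).
Numerically x_2/x_1 = 0.216, so x_1* = 128/(6 + 10·0.216) = 15.6863.

x_1* = 15.6863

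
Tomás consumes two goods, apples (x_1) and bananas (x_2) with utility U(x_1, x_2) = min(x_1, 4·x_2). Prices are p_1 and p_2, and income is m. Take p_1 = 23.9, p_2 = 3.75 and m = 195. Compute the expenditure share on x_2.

share on x_2 = 0.0377

Demand: x_1*(p_1,p_2,m) = 4·m/(4·p_1 + p_2), x_2* = m/(4·p_1 + p_2).
Here 4·23.9 + 3.75 = 99.35, giving x_1* = 7.851 and x_2* = 1.9628.
Expenditure on x_2: 3.75·1.9628 = 7.3603; share = 0.0377.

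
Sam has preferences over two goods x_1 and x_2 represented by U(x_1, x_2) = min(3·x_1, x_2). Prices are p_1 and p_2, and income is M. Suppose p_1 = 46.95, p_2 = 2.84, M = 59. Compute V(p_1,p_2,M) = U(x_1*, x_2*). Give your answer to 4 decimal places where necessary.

V = 3.1909

Leontief preferences: the optimum is at the kink where x_1/1 = x_2/3, i.e. x_2 = 3·x_1.
Budget: p_1·x_1 + p_2·3·x_1 = M, so (p_1 + 3·p_2)·x_1 = M.
Demand: x_1*(p_1,p_2,M) = M/(p_1 + 3·p_2), x_2* = 3·M/(p_1 + 3·p_2).
Here 46.95 + 3·2.84 = 55.47, giving x_1* = 1.0636 and x_2* = 3.1909.
Utility at the optimum: U(1.0636, 3.1909) = 3.1909.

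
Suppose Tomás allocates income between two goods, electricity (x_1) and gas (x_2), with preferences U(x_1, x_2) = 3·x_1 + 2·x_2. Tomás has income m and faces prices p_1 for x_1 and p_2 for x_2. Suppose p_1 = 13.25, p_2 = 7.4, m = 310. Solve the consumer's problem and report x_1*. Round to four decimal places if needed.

Perfect substitutes: compare marginal utility per dollar. 3/p_1 vs 2/p_2 → 0.2264 vs 0.2703.
x_2 gives more utility per dollar, so spend all income on x_2: x_2* = m/p_2, x_1* = 0.
Numerically: x_1* = 0, x_2* = 41.8919.

x_1* = 0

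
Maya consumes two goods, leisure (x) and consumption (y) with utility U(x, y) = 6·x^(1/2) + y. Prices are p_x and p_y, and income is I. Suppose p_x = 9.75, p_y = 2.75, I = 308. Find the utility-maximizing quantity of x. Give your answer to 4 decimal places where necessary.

Utility is quasi-linear in y; the FOC for x is 3/√x = p_x/p_y.
Solve: √x = 3·p_y/p_x, so x*(p_x,p_y) = (3·p_y/p_x)², and y* = (I − p_x·x*)/p_y.
Plugging in: x* = (3·2.75/9.75)² = 0.716.

x* = 0.716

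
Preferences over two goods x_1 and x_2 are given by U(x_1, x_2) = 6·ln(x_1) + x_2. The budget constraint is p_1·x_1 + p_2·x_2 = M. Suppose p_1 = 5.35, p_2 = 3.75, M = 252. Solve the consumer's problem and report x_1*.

x_1* = 4.2056

Set MRS = p_1/p_2: (6/x_1)/1 = p_1/p_2.
So x_1*(p_1,p_2) = 6·p_2/p_1, independent of income; and x_2* = (M − 6·p_2)/p_2.
At the given prices: x_1* = 6·3.75/5.35 = 4.2056.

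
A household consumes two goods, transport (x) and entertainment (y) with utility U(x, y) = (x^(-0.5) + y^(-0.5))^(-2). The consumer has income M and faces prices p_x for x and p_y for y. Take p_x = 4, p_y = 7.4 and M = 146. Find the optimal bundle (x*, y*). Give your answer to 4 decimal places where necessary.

x* = 16.3853, y* = 10.8728

Numerically y/x = 0.663568, so x* = 146/(4 + 7.4·0.663568) = 16.3853 and y* = 0.663568·16.3853 = 10.8728.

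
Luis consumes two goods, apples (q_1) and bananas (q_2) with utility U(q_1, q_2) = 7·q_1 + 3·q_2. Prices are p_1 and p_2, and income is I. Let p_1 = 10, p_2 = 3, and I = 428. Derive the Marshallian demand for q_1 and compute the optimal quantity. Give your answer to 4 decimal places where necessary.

q_1* = 0

q_2 gives more utility per dollar, so spend all income on q_2: q_2* = I/p_2, q_1* = 0.
Numerically: q_1* = 0, q_2* = 142.6667.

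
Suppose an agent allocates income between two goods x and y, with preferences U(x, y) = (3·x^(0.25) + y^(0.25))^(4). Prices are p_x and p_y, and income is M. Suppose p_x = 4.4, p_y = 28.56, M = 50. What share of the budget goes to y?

MU_x ∝ 3·x^(-0.75), MU_y ∝ y^(-0.75), so MRS = 3·(y/x)^(0.75) = p_x/p_y.
Hence y/x = ((1/3)·p_x/p_y)^(1/(0.75)), i.e. raised to the 4/3 power.
Substitute y = (y/x)·x into the budget: x* = M/(p_x + p_y·(y/x)).
Numerically y/x = 0.019088, so x* = 50/(4.4 + 28.56·0.019088) = 10.1109 and y* = 0.019088·10.1109 = 0.193.
Expenditure on y: 28.56·0.193 = 5.512; share = 0.1102.

share on y = 0.1102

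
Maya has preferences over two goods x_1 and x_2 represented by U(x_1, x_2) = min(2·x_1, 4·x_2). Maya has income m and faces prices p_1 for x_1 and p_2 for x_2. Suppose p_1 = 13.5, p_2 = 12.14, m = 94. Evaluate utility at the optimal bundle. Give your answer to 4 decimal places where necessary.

V = 9.6065

Leontief preferences: the optimum is at the kink where x_1/4 = x_2/2, i.e. x_2 = (1/2)·x_1.
Budget: p_1·x_1 + p_2·(1/2)·x_1 = m, so (4·p_1 + 2·p_2)·x_1 = 4·m.
Demand: x_1*(p_1,p_2,m) = 4·m/(4·p_1 + 2·p_2), x_2* = 2·m/(4·p_1 + 2·p_2).
Here 4·13.5 + 2·12.14 = 78.28, giving x_1* = 4.8033 and x_2* = 2.4016.
Utility at the optimum: U(4.8033, 2.4016) = 9.6065.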